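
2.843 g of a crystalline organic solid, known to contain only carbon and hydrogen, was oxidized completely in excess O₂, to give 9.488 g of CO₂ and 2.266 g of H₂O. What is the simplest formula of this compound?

mol C = 9.488 g CO₂ ÷ 44.009 g/mol = 0.21559 mol
mol H = 2 × 2.266 g H₂O ÷ 18.015 g/mol = 0.25157 mol
Divide by the smallest (0.21559 mol): C 1.000, H 1.167
Multiplying each by 6 gives whole numbers: C 6.00, H 7.00

C6H7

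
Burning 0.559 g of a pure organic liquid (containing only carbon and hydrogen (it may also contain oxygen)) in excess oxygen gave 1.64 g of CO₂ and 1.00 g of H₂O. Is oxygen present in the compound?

no

mol C = 1.64 g CO₂ ÷ 44.009 g/mol = 0.03727 mol
mol H = 2 × 1.00 g H₂O ÷ 18.015 g/mol = 0.1110 mol
C and H together account for 0.5595 g — essentially the entire 0.559 g sample — so the compound contains no oxygen.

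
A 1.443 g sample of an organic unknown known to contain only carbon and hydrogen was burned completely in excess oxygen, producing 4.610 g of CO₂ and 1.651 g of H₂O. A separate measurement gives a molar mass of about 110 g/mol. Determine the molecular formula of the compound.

C8H14

mol C = 4.610 g CO₂ ÷ 44.009 g/mol = 0.10475 mol
mol H = 2 × 1.651 g H₂O ÷ 18.015 g/mol = 0.18329 mol
Divide by the smallest (0.10475 mol): C 1.000, H 1.750
Multiplying each by 4 gives whole numbers: C 4.00, H 7.00
Empirical formula: C4H7
Empirical-formula mass = 55.10 g/mol; 110 ÷ 55.10 ≈ 2, so the molecular formula is C8H14.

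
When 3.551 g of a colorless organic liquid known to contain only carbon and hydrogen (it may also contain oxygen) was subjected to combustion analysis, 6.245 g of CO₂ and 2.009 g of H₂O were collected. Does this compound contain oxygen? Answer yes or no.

yes

mol C = 6.245 g CO₂ ÷ 44.009 g/mol = 0.14190 mol
mol H = 2 × 2.009 g H₂O ÷ 18.015 g/mol = 0.22304 mol
C and H account for only 1.9292 g of the 3.551 g sample; the remaining 1.6218 g must be oxygen.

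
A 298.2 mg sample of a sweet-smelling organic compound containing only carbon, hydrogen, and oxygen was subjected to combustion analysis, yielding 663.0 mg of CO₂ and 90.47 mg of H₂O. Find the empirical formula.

C9H6O4

mol C = 0.6630 g CO₂ ÷ 44.009 g/mol = 0.015065 mol
mol H = 2 × 0.09047 g H₂O ÷ 18.015 g/mol = 0.010044 mol
mass O = 0.2982 − (0.18095 + 0.010124) = 0.10713 g → mol O = 0.10713 ÷ 15.999 = 0.0066960 mol
Divide by the smallest (0.0066960 mol): C 2.250, H 1.500, O 1.000
Multiplying each by 4 gives whole numbers: C 9.00, H 6.00, O 4.00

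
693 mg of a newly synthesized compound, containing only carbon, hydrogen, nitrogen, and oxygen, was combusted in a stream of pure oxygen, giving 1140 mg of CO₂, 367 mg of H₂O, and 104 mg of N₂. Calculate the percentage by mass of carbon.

44.9%

mol C = 1.14 g CO₂ ÷ 44.009 g/mol = 0.02590 mol
mol H = 2 × 0.367 g H₂O ÷ 18.015 g/mol = 0.04074 mol
mol N = 2 × 0.104 g N₂ ÷ 28.014 g/mol = 0.007425 mol
mass O = 0.693 − (0.3111 + 0.04107 + 0.1040) = 0.2368 g → mol O = 0.2368 ÷ 15.999 = 0.01480 mol
mass % C = 0.3111 g ÷ 0.693 g × 100%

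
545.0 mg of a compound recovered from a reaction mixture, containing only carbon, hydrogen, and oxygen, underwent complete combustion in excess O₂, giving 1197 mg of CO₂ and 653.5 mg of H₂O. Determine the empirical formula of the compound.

C3H8O

mol C = 1.197 g CO₂ ÷ 44.009 g/mol = 0.027199 mol
mol H = 2 × 0.6535 g H₂O ÷ 18.015 g/mol = 0.072551 mol
mass O = 0.5450 − (0.32669 + 0.073131) = 0.14518 g → mol O = 0.14518 ÷ 15.999 = 0.0090744 mol
Divide by the smallest (0.0090744 mol): C 2.997, H 7.995, O 1.000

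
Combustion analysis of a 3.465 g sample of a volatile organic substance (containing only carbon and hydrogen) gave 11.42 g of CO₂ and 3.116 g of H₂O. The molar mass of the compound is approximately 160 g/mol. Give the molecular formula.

C12H16

mol C = 11.42 g CO₂ ÷ 44.009 g/mol = 0.25949 mol
mol H = 2 × 3.116 g H₂O ÷ 18.015 g/mol = 0.34593 mol
Divide by the smallest (0.25949 mol): C 1.000, H 1.333
Multiplying each by 3 gives whole numbers: C 3.00, H 4.00
Empirical formula: C3H4
Empirical-formula mass = 40.06 g/mol; 160 ÷ 40.06 ≈ 4, so the molecular formula is C12H16.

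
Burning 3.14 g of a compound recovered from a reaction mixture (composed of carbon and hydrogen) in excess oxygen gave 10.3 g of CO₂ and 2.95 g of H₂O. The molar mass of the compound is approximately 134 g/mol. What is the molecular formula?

mol C = 10.3 g CO₂ ÷ 44.009 g/mol = 0.2340 mol
mol H = 2 × 2.95 g H₂O ÷ 18.015 g/mol = 0.3275 mol
Divide by the smallest (0.2340 mol): C 1.000, H 1.399
Multiplying each by 5 gives whole numbers: C 5.00, H 7.00
Empirical formula: C5H7
Empirical-formula mass = 67.11 g/mol; 134 ÷ 67.11 ≈ 2, so the molecular formula is C10H14.

C10H14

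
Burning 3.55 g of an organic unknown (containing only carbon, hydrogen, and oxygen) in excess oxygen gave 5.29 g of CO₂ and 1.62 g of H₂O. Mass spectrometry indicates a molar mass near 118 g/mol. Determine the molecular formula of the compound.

mol C = 5.29 g CO₂ ÷ 44.009 g/mol = 0.1202 mol
mol H = 2 × 1.62 g H₂O ÷ 18.015 g/mol = 0.1799 mol
mass O = 3.55 − (1.444 + 0.1813) = 1.925 g → mol O = 1.925 ÷ 15.999 = 0.1203 mol
Divide by the smallest (0.1202 mol): C 1.000, H 1.496, O 1.001
Multiplying each by 2 gives whole numbers: C 2.00, H 2.99, O 2.00
Empirical formula: C2H3O2
Empirical-formula mass = 59.04 g/mol; 118 ÷ 59.04 ≈ 2, so the molecular formula is C4H6O4.

C4H6O4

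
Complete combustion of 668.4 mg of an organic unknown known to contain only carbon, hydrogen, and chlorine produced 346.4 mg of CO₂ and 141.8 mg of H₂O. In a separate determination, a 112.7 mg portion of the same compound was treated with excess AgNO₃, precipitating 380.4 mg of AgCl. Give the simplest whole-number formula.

mol C = 0.3464 g CO₂ ÷ 44.009 g/mol = 0.0078711 mol
mol H = 2 × 0.1418 g H₂O ÷ 18.015 g/mol = 0.015742 mol
From the AgCl data: mol Cl per gram of compound = (0.3804 ÷ 143.318) ÷ 0.1127 = 0.023551 mol/g, so in the 0.6684 g combustion sample mol Cl = 0.015742 mol
Divide by the smallest (0.0078711 mol): C 1.000, H 2.000, Cl 2.000

CH2Cl2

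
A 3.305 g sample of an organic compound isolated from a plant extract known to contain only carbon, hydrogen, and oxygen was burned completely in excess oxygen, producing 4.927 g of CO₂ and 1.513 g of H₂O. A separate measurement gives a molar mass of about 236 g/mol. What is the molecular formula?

mol C = 4.927 g CO₂ ÷ 44.009 g/mol = 0.11195 mol
mol H = 2 × 1.513 g H₂O ÷ 18.015 g/mol = 0.16797 mol
mass O = 3.305 − (1.3447 + 0.16931) = 1.7910 g → mol O = 1.7910 ÷ 15.999 = 0.11194 mol
Divide by the smallest (0.11194 mol): C 1.000, H 1.500, O 1.000
Multiplying each by 2 gives whole numbers: C 2.00, H 3.00, O 2.00
Empirical formula: C2H3O2
Empirical-formula mass = 59.04 g/mol; 236 ÷ 59.04 ≈ 4, so the molecular formula is C8H12O8.

C8H12O8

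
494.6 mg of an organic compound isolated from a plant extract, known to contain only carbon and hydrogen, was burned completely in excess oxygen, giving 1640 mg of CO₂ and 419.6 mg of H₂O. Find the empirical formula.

C4H5

mol C = 1.640 g CO₂ ÷ 44.009 g/mol = 0.037265 mol
mol H = 2 × 0.4196 g H₂O ÷ 18.015 g/mol = 0.046583 mol
Divide by the smallest (0.037265 mol): C 1.000, H 1.250
Multiplying each by 4 gives whole numbers: C 4.00, H 5.00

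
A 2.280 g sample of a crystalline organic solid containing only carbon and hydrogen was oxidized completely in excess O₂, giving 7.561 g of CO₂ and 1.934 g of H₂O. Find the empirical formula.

mol C = 7.561 g CO₂ ÷ 44.009 g/mol = 0.17181 mol
mol H = 2 × 1.934 g H₂O ÷ 18.015 g/mol = 0.21471 mol
Divide by the smallest (0.17181 mol): C 1.000, H 1.250
Multiplying each by 4 gives whole numbers: C 4.00, H 5.00

C4H5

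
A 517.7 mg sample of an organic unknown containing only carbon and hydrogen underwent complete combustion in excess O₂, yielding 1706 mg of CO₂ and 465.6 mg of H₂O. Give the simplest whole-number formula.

C3H4

mol C = 1.706 g CO₂ ÷ 44.009 g/mol = 0.038765 mol
mol H = 2 × 0.4656 g H₂O ÷ 18.015 g/mol = 0.051690 mol
Divide by the smallest (0.038765 mol): C 1.000, H 1.333
Multiplying each by 3 gives whole numbers: C 3.00, H 4.00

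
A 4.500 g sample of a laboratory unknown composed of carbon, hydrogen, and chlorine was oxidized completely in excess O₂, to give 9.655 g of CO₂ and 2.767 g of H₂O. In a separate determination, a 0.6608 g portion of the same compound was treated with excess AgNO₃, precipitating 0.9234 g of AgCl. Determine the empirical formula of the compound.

C5H7Cl

mol C = 9.655 g CO₂ ÷ 44.009 g/mol = 0.21939 mol
mol H = 2 × 2.767 g H₂O ÷ 18.015 g/mol = 0.30719 mol
From the AgCl data: mol Cl per gram of compound = (0.9234 ÷ 143.318) ÷ 0.6608 = 0.0097503 mol/g, so in the 4.500 g combustion sample mol Cl = 0.043876 mol
Divide by the smallest (0.043876 mol): C 5.000, H 7.001, Cl 1.000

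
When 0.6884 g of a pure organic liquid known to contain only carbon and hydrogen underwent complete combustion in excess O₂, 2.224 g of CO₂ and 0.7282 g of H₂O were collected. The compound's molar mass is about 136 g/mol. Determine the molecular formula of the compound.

mol C = 2.224 g CO₂ ÷ 44.009 g/mol = 0.050535 mol
mol H = 2 × 0.7282 g H₂O ÷ 18.015 g/mol = 0.080844 mol
Divide by the smallest (0.050535 mol): C 1.000, H 1.600
Multiplying each by 5 gives whole numbers: C 5.00, H 8.00
Empirical formula: C5H8
Empirical-formula mass = 68.12 g/mol; 136 ÷ 68.12 ≈ 2, so the molecular formula is C10H16.

C10H16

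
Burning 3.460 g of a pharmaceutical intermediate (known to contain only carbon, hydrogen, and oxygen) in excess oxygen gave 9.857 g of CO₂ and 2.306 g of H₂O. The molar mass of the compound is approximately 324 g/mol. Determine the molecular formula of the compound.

C21H24O3

mol C = 9.857 g CO₂ ÷ 44.009 g/mol = 0.22398 mol
mol H = 2 × 2.306 g H₂O ÷ 18.015 g/mol = 0.25601 mol
mass O = 3.460 − (2.6902 + 0.25806) = 0.51176 g → mol O = 0.51176 ÷ 15.999 = 0.031987 mol
Divide by the smallest (0.031987 mol): C 7.002, H 8.004, O 1.000
Empirical formula: C7H8O
Empirical-formula mass = 108.14 g/mol; 324 ÷ 108.14 ≈ 3, so the molecular formula is C21H24O3.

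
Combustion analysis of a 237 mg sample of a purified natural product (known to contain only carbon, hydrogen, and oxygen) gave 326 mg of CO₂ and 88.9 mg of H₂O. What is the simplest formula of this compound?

mol C = 0.326 g CO₂ ÷ 44.009 g/mol = 0.007408 mol
mol H = 2 × 0.0889 g H₂O ÷ 18.015 g/mol = 0.009870 mol
mass O = 0.237 − (0.08897 + 0.009949) = 0.1381 g → mol O = 0.1381 ÷ 15.999 = 0.008630 mol
Divide by the smallest (0.007408 mol): C 1.000, H 1.332, O 1.165
Multiplying each by 6 gives whole numbers: C 6.00, H 7.99, O 6.99

C6H8O7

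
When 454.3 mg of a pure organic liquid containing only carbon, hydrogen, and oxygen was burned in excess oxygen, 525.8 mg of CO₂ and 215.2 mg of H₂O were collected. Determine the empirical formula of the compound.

mol C = 0.5258 g CO₂ ÷ 44.009 g/mol = 0.011948 mol
mol H = 2 × 0.2152 g H₂O ÷ 18.015 g/mol = 0.023891 mol
mass O = 0.4543 − (0.14350 + 0.024082) = 0.28672 g → mol O = 0.28672 ÷ 15.999 = 0.017921 mol
Divide by the smallest (0.011948 mol): C 1.000, H 2.000, O 1.500
Multiplying each by 2 gives whole numbers: C 2.00, H 4.00, O 3.00

C2H4O3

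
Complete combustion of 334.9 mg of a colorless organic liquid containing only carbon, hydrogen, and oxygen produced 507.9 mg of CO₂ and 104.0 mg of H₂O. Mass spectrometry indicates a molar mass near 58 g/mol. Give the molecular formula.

mol C = 0.5079 g CO₂ ÷ 44.009 g/mol = 0.011541 mol
mol H = 2 × 0.1040 g H₂O ÷ 18.015 g/mol = 0.011546 mol
mass O = 0.3349 − (0.13862 + 0.011638) = 0.18464 g → mol O = 0.18464 ÷ 15.999 = 0.011541 mol
Divide by the smallest (0.011541 mol): C 1.000, H 1.000, O 1.000
Empirical formula: CHO
Empirical-formula mass = 29.02 g/mol; 58 ÷ 29.02 ≈ 2, so the molecular formula is C2H2O2.

C2H2O2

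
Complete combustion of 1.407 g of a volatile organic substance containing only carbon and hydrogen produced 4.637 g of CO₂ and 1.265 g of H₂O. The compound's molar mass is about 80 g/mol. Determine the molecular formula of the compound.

mol C = 4.637 g CO₂ ÷ 44.009 g/mol = 0.10536 mol
mol H = 2 × 1.265 g H₂O ÷ 18.015 g/mol = 0.14044 mol
Divide by the smallest (0.10536 mol): C 1.000, H 1.333
Multiplying each by 3 gives whole numbers: C 3.00, H 4.00
Empirical formula: C3H4
Empirical-formula mass = 40.06 g/mol; 80 ÷ 40.06 ≈ 2, so the molecular formula is C6H8.

C6H8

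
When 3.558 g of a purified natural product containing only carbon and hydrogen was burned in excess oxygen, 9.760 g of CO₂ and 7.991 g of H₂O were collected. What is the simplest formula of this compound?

CH4

mol C = 9.760 g CO₂ ÷ 44.009 g/mol = 0.22177 mol
mol H = 2 × 7.991 g H₂O ÷ 18.015 g/mol = 0.88715 mol
Divide by the smallest (0.22177 mol): C 1.000, H 4.000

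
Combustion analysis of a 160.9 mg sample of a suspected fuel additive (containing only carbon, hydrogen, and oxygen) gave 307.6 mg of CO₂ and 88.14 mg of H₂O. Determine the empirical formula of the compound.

C5H7O3

mol C = 0.3076 g CO₂ ÷ 44.009 g/mol = 0.0069895 mol
mol H = 2 × 0.08814 g H₂O ÷ 18.015 g/mol = 0.0097852 mol
mass O = 0.1609 − (0.083951 + 0.0098635) = 0.067086 g → mol O = 0.067086 ÷ 15.999 = 0.0041931 mol
Divide by the smallest (0.0041931 mol): C 1.667, H 2.334, O 1.000
Multiplying each by 3 gives whole numbers: C 5.00, H 7.00, O 3.00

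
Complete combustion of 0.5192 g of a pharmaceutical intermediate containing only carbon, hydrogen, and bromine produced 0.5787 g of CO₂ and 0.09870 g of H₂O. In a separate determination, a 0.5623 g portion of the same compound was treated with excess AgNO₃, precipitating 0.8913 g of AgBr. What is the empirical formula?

mol C = 0.5787 g CO₂ ÷ 44.009 g/mol = 0.013150 mol
mol H = 2 × 0.09870 g H₂O ÷ 18.015 g/mol = 0.010958 mol
From the AgBr data: mol Br per gram of compound = (0.8913 ÷ 187.772) ÷ 0.5623 = 0.0084416 mol/g, so in the 0.5192 g combustion sample mol Br = 0.0043829 mol
Divide by the smallest (0.0043829 mol): C 3.000, H 2.500, Br 1.000
Multiplying each by 2 gives whole numbers: C 6.00, H 5.00, Br 2.00

C6H5Br2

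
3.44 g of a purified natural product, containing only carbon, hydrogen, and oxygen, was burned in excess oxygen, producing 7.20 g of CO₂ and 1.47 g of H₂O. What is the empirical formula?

C2H2O

mol C = 7.20 g CO₂ ÷ 44.009 g/mol = 0.1636 mol
mol H = 2 × 1.47 g H₂O ÷ 18.015 g/mol = 0.1632 mol
mass O = 3.44 − (1.965 + 0.1645) = 1.310 g → mol O = 1.310 ÷ 15.999 = 0.08191 mol
Divide by the smallest (0.08191 mol): C 1.997, H 1.992, O 1.000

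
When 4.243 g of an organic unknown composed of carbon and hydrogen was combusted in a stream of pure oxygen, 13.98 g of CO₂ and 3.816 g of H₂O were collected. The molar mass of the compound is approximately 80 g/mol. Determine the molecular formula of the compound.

C6H8

mol C = 13.98 g CO₂ ÷ 44.009 g/mol = 0.31766 mol
mol H = 2 × 3.816 g H₂O ÷ 18.015 g/mol = 0.42365 mol
Divide by the smallest (0.31766 mol): C 1.000, H 1.334
Multiplying each by 3 gives whole numbers: C 3.00, H 4.00
Empirical formula: C3H4
Empirical-formula mass = 40.06 g/mol; 80 ÷ 40.06 ≈ 2, so the molecular formula is C6H8.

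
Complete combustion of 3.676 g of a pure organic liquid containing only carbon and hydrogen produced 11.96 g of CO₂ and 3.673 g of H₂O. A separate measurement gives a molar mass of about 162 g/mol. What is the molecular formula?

mol C = 11.96 g CO₂ ÷ 44.009 g/mol = 0.27176 mol
mol H = 2 × 3.673 g H₂O ÷ 18.015 g/mol = 0.40777 mol
Divide by the smallest (0.27176 mol): C 1.000, H 1.500
Multiplying each by 2 gives whole numbers: C 2.00, H 3.00
Empirical formula: C2H3
Empirical-formula mass = 27.05 g/mol; 162 ÷ 27.05 ≈ 6, so the molecular formula is C12H18.

C12H18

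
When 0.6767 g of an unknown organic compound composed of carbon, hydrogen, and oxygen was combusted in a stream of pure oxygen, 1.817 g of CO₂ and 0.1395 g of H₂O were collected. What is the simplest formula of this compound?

C8H3O2

mol C = 1.817 g CO₂ ÷ 44.009 g/mol = 0.041287 mol
mol H = 2 × 0.1395 g H₂O ÷ 18.015 g/mol = 0.015487 mol
mass O = 0.6767 − (0.49590 + 0.015611) = 0.16519 g → mol O = 0.16519 ÷ 15.999 = 0.010325 mol
Divide by the smallest (0.010325 mol): C 3.999, H 1.500, O 1.000
Multiplying each by 2 gives whole numbers: C 8.00, H 3.00, O 2.00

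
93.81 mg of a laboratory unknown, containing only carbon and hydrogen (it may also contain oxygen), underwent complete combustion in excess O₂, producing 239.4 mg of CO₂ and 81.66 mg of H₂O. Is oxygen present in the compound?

mol C = 0.2394 g CO₂ ÷ 44.009 g/mol = 0.0054398 mol
mol H = 2 × 0.08166 g H₂O ÷ 18.015 g/mol = 0.0090658 mol
C and H account for only 0.074476 g of the 0.09381 g sample; the remaining 0.019334 g must be oxygen.

yes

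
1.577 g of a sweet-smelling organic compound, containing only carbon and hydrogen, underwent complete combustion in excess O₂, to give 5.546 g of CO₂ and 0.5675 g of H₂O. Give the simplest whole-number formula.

C2H

mol C = 5.546 g CO₂ ÷ 44.009 g/mol = 0.12602 mol
mol H = 2 × 0.5675 g H₂O ÷ 18.015 g/mol = 0.063003 mol
Divide by the smallest (0.063003 mol): C 2.000, H 1.000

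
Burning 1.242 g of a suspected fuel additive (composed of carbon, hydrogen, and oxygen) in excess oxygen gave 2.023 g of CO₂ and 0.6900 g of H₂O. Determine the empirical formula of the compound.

C6H10O5

mol C = 2.023 g CO₂ ÷ 44.009 g/mol = 0.045968 mol
mol H = 2 × 0.6900 g H₂O ÷ 18.015 g/mol = 0.076603 mol
mass O = 1.242 − (0.55212 + 0.077216) = 0.61266 g → mol O = 0.61266 ÷ 15.999 = 0.038294 mol
Divide by the smallest (0.038294 mol): C 1.200, H 2.000, O 1.000
Multiplying each by 5 gives whole numbers: C 6.00, H 10.00, O 5.00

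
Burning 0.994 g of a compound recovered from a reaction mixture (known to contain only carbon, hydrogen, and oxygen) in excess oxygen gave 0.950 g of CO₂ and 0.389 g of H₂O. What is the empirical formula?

mol C = 0.950 g CO₂ ÷ 44.009 g/mol = 0.02159 mol
mol H = 2 × 0.389 g H₂O ÷ 18.015 g/mol = 0.04319 mol
mass O = 0.994 − (0.2593 + 0.04353) = 0.6912 g → mol O = 0.6912 ÷ 15.999 = 0.04320 mol
Divide by the smallest (0.02159 mol): C 1.000, H 2.001, O 2.001

CH2O2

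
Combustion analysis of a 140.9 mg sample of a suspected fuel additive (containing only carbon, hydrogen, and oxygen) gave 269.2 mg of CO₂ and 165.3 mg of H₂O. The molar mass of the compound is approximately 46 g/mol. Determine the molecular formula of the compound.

C2H6O

mol C = 0.2692 g CO₂ ÷ 44.009 g/mol = 0.0061169 mol
mol H = 2 × 0.1653 g H₂O ÷ 18.015 g/mol = 0.018351 mol
mass O = 0.1409 − (0.073470 + 0.018498) = 0.048931 g → mol O = 0.048931 ÷ 15.999 = 0.0030584 mol
Divide by the smallest (0.0030584 mol): C 2.000, H 6.000, O 1.000
Empirical formula: C2H6O
Empirical-formula mass = 46.07 g/mol; 46 ÷ 46.07 ≈ 1, so the molecular formula is C2H6O.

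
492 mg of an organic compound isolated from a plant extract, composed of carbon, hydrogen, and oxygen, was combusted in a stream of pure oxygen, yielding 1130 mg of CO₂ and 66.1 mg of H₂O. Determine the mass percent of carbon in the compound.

62.7%

mol C = 1.13 g CO₂ ÷ 44.009 g/mol = 0.02568 mol
mol H = 2 × 0.0661 g H₂O ÷ 18.015 g/mol = 0.007338 mol
mass O = 0.492 − (0.3084 + 0.007397) = 0.1762 g → mol O = 0.1762 ÷ 15.999 = 0.01101 mol
mass % C = 0.3084 g ÷ 0.492 g × 100%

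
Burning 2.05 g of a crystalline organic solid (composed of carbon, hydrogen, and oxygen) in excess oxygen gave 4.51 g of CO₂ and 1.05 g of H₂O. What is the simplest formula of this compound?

mol C = 4.51 g CO₂ ÷ 44.009 g/mol = 0.1025 mol
mol H = 2 × 1.05 g H₂O ÷ 18.015 g/mol = 0.1166 mol
mass O = 2.05 − (1.231 + 0.1175) = 0.7016 g → mol O = 0.7016 ÷ 15.999 = 0.04385 mol
Divide by the smallest (0.04385 mol): C 2.337, H 2.658, O 1.000
Multiplying each by 3 gives whole numbers: C 7.01, H 7.97, O 3.00

C7H8O3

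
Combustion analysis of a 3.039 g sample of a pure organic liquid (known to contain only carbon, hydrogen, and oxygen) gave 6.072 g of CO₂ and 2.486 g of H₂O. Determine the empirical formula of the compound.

mol C = 6.072 g CO₂ ÷ 44.009 g/mol = 0.13797 mol
mol H = 2 × 2.486 g H₂O ÷ 18.015 g/mol = 0.27599 mol
mass O = 3.039 − (1.6572 + 0.27820) = 1.1036 g → mol O = 1.1036 ÷ 15.999 = 0.068981 mol
Divide by the smallest (0.068981 mol): C 2.000, H 4.001, O 1.000

C2H4O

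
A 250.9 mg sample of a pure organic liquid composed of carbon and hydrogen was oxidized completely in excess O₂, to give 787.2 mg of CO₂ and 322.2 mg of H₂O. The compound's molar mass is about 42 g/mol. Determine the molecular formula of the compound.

C3H6

mol C = 0.7872 g CO₂ ÷ 44.009 g/mol = 0.017887 mol
mol H = 2 × 0.3222 g H₂O ÷ 18.015 g/mol = 0.035770 mol
Divide by the smallest (0.017887 mol): C 1.000, H 2.000
Empirical formula: CH2
Empirical-formula mass = 14.03 g/mol; 42 ÷ 14.03 ≈ 3, so the molecular formula is C3H6.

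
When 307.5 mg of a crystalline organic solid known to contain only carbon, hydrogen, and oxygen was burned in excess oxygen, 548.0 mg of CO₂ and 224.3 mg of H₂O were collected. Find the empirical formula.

C3H6O2

mol C = 0.5480 g CO₂ ÷ 44.009 g/mol = 0.012452 mol
mol H = 2 × 0.2243 g H₂O ÷ 18.015 g/mol = 0.024901 mol
mass O = 0.3075 − (0.14956 + 0.025101) = 0.13284 g → mol O = 0.13284 ÷ 15.999 = 0.0083029 mol
Divide by the smallest (0.0083029 mol): C 1.500, H 2.999, O 1.000
Multiplying each by 2 gives whole numbers: C 3.00, H 6.00, O 2.00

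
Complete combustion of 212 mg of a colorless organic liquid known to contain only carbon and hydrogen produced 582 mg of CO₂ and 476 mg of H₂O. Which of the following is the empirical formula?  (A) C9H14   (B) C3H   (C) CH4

mol C = 0.582 g CO₂ ÷ 44.009 g/mol = 0.01322 mol
mol H = 2 × 0.476 g H₂O ÷ 18.015 g/mol = 0.05284 mol
Divide by the smallest (0.01322 mol): C 1.000, H 3.996

(C) CH4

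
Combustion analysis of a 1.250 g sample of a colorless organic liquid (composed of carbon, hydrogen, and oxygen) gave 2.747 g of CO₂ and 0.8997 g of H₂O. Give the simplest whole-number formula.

C5H8O2

mol C = 2.747 g CO₂ ÷ 44.009 g/mol = 0.062419 mol
mol H = 2 × 0.8997 g H₂O ÷ 18.015 g/mol = 0.099883 mol
mass O = 1.250 − (0.74972 + 0.10068) = 0.39960 g → mol O = 0.39960 ÷ 15.999 = 0.024977 mol
Divide by the smallest (0.024977 mol): C 2.499, H 3.999, O 1.000
Multiplying each by 2 gives whole numbers: C 5.00, H 8.00, O 2.00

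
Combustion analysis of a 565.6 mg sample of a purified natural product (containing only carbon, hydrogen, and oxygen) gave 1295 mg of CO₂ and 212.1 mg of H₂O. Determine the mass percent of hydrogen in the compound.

mol C = 1.295 g CO₂ ÷ 44.009 g/mol = 0.029426 mol
mol H = 2 × 0.2121 g H₂O ÷ 18.015 g/mol = 0.023547 mol
mass O = 0.5656 − (0.35343 + 0.023735) = 0.18843 g → mol O = 0.18843 ÷ 15.999 = 0.011778 mol
mass % H = 0.023735 g ÷ 0.5656 g × 100%

4.20%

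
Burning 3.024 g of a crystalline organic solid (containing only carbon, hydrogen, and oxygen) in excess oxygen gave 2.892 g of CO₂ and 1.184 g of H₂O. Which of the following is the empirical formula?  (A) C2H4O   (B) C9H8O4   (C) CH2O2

(C) CH2O2

mol C = 2.892 g CO₂ ÷ 44.009 g/mol = 0.065714 mol
mol H = 2 × 1.184 g H₂O ÷ 18.015 g/mol = 0.13145 mol
mass O = 3.024 − (0.78929 + 0.13250) = 2.1022 g → mol O = 2.1022 ÷ 15.999 = 0.13140 mol
Divide by the smallest (0.065714 mol): C 1.000, H 2.000, O 2.000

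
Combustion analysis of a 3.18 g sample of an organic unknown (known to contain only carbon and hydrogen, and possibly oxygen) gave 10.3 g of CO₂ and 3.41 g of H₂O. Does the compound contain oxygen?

mol C = 10.3 g CO₂ ÷ 44.009 g/mol = 0.2340 mol
mol H = 2 × 3.41 g H₂O ÷ 18.015 g/mol = 0.3786 mol
C and H together account for 3.193 g — essentially the entire 3.18 g sample — so the compound contains no oxygen.

no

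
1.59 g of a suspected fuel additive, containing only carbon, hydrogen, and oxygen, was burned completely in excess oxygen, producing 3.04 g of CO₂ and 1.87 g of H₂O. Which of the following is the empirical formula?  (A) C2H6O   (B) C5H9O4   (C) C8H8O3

(A) C2H6O

mol C = 3.04 g CO₂ ÷ 44.009 g/mol = 0.06908 mol
mol H = 2 × 1.87 g H₂O ÷ 18.015 g/mol = 0.2076 mol
mass O = 1.59 − (0.8297 + 0.2093) = 0.5511 g → mol O = 0.5511 ÷ 15.999 = 0.03444 mol
Divide by the smallest (0.03444 mol): C 2.006, H 6.027, O 1.000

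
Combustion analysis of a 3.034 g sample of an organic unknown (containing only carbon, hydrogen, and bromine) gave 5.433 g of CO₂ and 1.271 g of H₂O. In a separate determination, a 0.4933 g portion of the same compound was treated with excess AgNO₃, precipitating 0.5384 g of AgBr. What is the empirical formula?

mol C = 5.433 g CO₂ ÷ 44.009 g/mol = 0.12345 mol
mol H = 2 × 1.271 g H₂O ÷ 18.015 g/mol = 0.14110 mol
From the AgBr data: mol Br per gram of compound = (0.5384 ÷ 187.772) ÷ 0.4933 = 0.0058125 mol/g, so in the 3.034 g combustion sample mol Br = 0.017635 mol
Divide by the smallest (0.017635 mol): C 7.000, H 8.001, Br 1.000

C7H8Br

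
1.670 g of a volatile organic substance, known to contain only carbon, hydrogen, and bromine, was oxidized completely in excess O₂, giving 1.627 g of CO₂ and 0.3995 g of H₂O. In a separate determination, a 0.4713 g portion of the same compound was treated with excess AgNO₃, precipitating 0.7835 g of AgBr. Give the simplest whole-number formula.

C5H6Br2

mol C = 1.627 g CO₂ ÷ 44.009 g/mol = 0.036970 mol
mol H = 2 × 0.3995 g H₂O ÷ 18.015 g/mol = 0.044352 mol
From the AgBr data: mol Br per gram of compound = (0.7835 ÷ 187.772) ÷ 0.4713 = 0.0088534 mol/g, so in the 1.670 g combustion sample mol Br = 0.014785 mol
Divide by the smallest (0.014785 mol): C 2.500, H 3.000, Br 1.000
Multiplying each by 2 gives whole numbers: C 5.00, H 6.00, Br 2.00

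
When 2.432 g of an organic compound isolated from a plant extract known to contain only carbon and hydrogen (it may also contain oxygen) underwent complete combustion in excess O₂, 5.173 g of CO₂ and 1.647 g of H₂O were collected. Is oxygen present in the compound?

mol C = 5.173 g CO₂ ÷ 44.009 g/mol = 0.11754 mol
mol H = 2 × 1.647 g H₂O ÷ 18.015 g/mol = 0.18285 mol
C and H account for only 1.5961 g of the 2.432 g sample; the remaining 0.83587 g must be oxygen.

yes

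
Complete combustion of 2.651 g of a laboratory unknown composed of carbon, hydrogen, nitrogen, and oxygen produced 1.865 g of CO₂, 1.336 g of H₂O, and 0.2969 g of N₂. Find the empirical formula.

C2H7NO5

mol C = 1.865 g CO₂ ÷ 44.009 g/mol = 0.042378 mol
mol H = 2 × 1.336 g H₂O ÷ 18.015 g/mol = 0.14832 mol
mol N = 2 × 0.2969 g N₂ ÷ 28.014 g/mol = 0.021197 mol
mass O = 2.651 − (0.50900 + 0.14951 + 0.29690) = 1.6956 g → mol O = 1.6956 ÷ 15.999 = 0.10598 mol
Divide by the smallest (0.021197 mol): C 1.999, H 6.997, N 1.000, O 5.000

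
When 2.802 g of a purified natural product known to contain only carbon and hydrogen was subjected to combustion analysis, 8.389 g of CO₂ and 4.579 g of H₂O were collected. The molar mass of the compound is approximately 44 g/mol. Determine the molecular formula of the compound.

C3H8

mol C = 8.389 g CO₂ ÷ 44.009 g/mol = 0.19062 mol
mol H = 2 × 4.579 g H₂O ÷ 18.015 g/mol = 0.50835 mol
Divide by the smallest (0.19062 mol): C 1.000, H 2.667
Multiplying each by 3 gives whole numbers: C 3.00, H 8.00
Empirical formula: C3H8
Empirical-formula mass = 44.10 g/mol; 44 ÷ 44.10 ≈ 1, so the molecular formula is C3H8.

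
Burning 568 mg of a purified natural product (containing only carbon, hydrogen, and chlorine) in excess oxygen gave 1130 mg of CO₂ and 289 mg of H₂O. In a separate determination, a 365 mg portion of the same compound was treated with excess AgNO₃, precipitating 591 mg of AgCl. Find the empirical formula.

mol C = 1.13 g CO₂ ÷ 44.009 g/mol = 0.02568 mol
mol H = 2 × 0.289 g H₂O ÷ 18.015 g/mol = 0.03208 mol
From the AgCl data: mol Cl per gram of compound = (0.591 ÷ 143.318) ÷ 0.365 = 0.01130 mol/g, so in the 0.568 g combustion sample mol Cl = 0.006417 mol
Divide by the smallest (0.006417 mol): C 4.001, H 5.000, Cl 1.000

C4H5Cl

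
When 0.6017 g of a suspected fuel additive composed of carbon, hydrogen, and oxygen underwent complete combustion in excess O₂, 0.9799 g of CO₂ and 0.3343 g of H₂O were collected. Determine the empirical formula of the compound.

C6H10O5

mol C = 0.9799 g CO₂ ÷ 44.009 g/mol = 0.022266 mol
mol H = 2 × 0.3343 g H₂O ÷ 18.015 g/mol = 0.037114 mol
mass O = 0.6017 − (0.26744 + 0.037410) = 0.29685 g → mol O = 0.29685 ÷ 15.999 = 0.018555 mol
Divide by the smallest (0.018555 mol): C 1.200, H 2.000, O 1.000
Multiplying each by 5 gives whole numbers: C 6.00, H 10.00, O 5.00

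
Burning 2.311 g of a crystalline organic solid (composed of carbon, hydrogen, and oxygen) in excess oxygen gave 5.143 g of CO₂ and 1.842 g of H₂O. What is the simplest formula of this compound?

mol C = 5.143 g CO₂ ÷ 44.009 g/mol = 0.11686 mol
mol H = 2 × 1.842 g H₂O ÷ 18.015 g/mol = 0.20450 mol
mass O = 2.311 − (1.4036 + 0.20613) = 0.70123 g → mol O = 0.70123 ÷ 15.999 = 0.043830 mol
Divide by the smallest (0.043830 mol): C 2.666, H 4.666, O 1.000
Multiplying each by 3 gives whole numbers: C 8.00, H 14.00, O 3.00

C8H14O3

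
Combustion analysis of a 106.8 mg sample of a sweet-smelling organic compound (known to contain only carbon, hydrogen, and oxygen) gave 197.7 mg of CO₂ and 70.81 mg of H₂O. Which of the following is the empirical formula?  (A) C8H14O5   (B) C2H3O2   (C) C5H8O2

mol C = 0.1977 g CO₂ ÷ 44.009 g/mol = 0.0044923 mol
mol H = 2 × 0.07081 g H₂O ÷ 18.015 g/mol = 0.0078612 mol
mass O = 0.1068 − (0.053957 + 0.0079241) = 0.044919 g → mol O = 0.044919 ÷ 15.999 = 0.0028076 mol
Divide by the smallest (0.0028076 mol): C 1.600, H 2.800, O 1.000
Multiplying each by 5 gives whole numbers: C 8.00, H 14.00, O 5.00

(A) C8H14O5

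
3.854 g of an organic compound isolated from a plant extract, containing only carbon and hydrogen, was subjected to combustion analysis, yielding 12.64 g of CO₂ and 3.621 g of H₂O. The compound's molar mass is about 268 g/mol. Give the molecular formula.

mol C = 12.64 g CO₂ ÷ 44.009 g/mol = 0.28721 mol
mol H = 2 × 3.621 g H₂O ÷ 18.015 g/mol = 0.40200 mol
Divide by the smallest (0.28721 mol): C 1.000, H 1.400
Multiplying each by 5 gives whole numbers: C 5.00, H 7.00
Empirical formula: C5H7
Empirical-formula mass = 67.11 g/mol; 268 ÷ 67.11 ≈ 4, so the molecular formula is C20H28.

C20H28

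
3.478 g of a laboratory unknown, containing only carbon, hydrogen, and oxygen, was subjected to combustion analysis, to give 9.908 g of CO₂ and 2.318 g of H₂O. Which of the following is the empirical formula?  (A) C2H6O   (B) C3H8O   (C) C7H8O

(C) C7H8O

mol C = 9.908 g CO₂ ÷ 44.009 g/mol = 0.22514 mol
mol H = 2 × 2.318 g H₂O ÷ 18.015 g/mol = 0.25734 mol
mass O = 3.478 − (2.7041 + 0.25940) = 0.51449 g → mol O = 0.51449 ÷ 15.999 = 0.032158 mol
Divide by the smallest (0.032158 mol): C 7.001, H 8.002, O 1.000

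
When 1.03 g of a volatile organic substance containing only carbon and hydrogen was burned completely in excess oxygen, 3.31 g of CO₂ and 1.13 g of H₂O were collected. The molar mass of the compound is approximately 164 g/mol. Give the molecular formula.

C12H20

mol C = 3.31 g CO₂ ÷ 44.009 g/mol = 0.07521 mol
mol H = 2 × 1.13 g H₂O ÷ 18.015 g/mol = 0.1255 mol
Divide by the smallest (0.07521 mol): C 1.000, H 1.668
Multiplying each by 3 gives whole numbers: C 3.00, H 5.00
Empirical formula: C3H5
Empirical-formula mass = 41.07 g/mol; 164 ÷ 41.07 ≈ 4, so the molecular formula is C12H20.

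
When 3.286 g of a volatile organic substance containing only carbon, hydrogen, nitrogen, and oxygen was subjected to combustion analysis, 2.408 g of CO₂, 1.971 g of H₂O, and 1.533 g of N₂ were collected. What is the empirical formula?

mol C = 2.408 g CO₂ ÷ 44.009 g/mol = 0.054716 mol
mol H = 2 × 1.971 g H₂O ÷ 18.015 g/mol = 0.21882 mol
mol N = 2 × 1.533 g N₂ ÷ 28.014 g/mol = 0.10945 mol
mass O = 3.286 − (0.65719 + 0.22057 + 1.5330) = 0.87524 g → mol O = 0.87524 ÷ 15.999 = 0.054706 mol
Divide by the smallest (0.054706 mol): C 1.000, H 4.000, N 2.001, O 1.000

CH4N2O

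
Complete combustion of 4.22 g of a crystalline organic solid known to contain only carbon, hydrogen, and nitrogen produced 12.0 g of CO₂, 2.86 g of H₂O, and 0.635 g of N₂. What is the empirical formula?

C6H7N

mol C = 12.0 g CO₂ ÷ 44.009 g/mol = 0.2727 mol
mol H = 2 × 2.86 g H₂O ÷ 18.015 g/mol = 0.3175 mol
mol N = 2 × 0.635 g N₂ ÷ 28.014 g/mol = 0.04533 mol
Divide by the smallest (0.04533 mol): C 6.015, H 7.004, N 1.000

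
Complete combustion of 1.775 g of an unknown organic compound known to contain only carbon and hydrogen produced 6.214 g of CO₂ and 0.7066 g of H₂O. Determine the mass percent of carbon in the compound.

95.55%

mol C = 6.214 g CO₂ ÷ 44.009 g/mol = 0.14120 mol
mol H = 2 × 0.7066 g H₂O ÷ 18.015 g/mol = 0.078446 mol
mass % C = 1.6959 g ÷ 1.775 g × 100%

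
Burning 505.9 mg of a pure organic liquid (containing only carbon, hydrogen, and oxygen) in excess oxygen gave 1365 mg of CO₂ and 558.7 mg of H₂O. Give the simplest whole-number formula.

C7H14O

mol C = 1.365 g CO₂ ÷ 44.009 g/mol = 0.031016 mol
mol H = 2 × 0.5587 g H₂O ÷ 18.015 g/mol = 0.062026 mol
mass O = 0.5059 − (0.37254 + 0.062522) = 0.070840 g → mol O = 0.070840 ÷ 15.999 = 0.0044278 mol
Divide by the smallest (0.0044278 mol): C 7.005, H 14.008, O 1.000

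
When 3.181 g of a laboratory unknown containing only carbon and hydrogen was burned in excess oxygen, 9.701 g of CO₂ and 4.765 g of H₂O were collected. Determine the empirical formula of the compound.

C5H12

mol C = 9.701 g CO₂ ÷ 44.009 g/mol = 0.22043 mol
mol H = 2 × 4.765 g H₂O ÷ 18.015 g/mol = 0.52900 mol
Divide by the smallest (0.22043 mol): C 1.000, H 2.400
Multiplying each by 5 gives whole numbers: C 5.00, H 12.00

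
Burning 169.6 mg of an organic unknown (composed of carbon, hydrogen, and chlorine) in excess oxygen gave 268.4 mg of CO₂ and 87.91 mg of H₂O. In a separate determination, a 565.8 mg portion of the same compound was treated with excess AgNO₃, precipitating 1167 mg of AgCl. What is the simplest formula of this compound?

C5H8Cl2

mol C = 0.2684 g CO₂ ÷ 44.009 g/mol = 0.0060988 mol
mol H = 2 × 0.08791 g H₂O ÷ 18.015 g/mol = 0.0097596 mol
From the AgCl data: mol Cl per gram of compound = (1.167 ÷ 143.318) ÷ 0.5658 = 0.014392 mol/g, so in the 0.1696 g combustion sample mol Cl = 0.0024408 mol
Divide by the smallest (0.0024408 mol): C 2.499, H 3.999, Cl 1.000
Multiplying each by 2 gives whole numbers: C 5.00, H 8.00, Cl 2.00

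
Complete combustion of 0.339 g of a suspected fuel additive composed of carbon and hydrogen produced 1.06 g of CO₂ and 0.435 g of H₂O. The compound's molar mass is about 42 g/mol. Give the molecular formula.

mol C = 1.06 g CO₂ ÷ 44.009 g/mol = 0.02409 mol
mol H = 2 × 0.435 g H₂O ÷ 18.015 g/mol = 0.04829 mol
Divide by the smallest (0.02409 mol): C 1.000, H 2.005
Empirical formula: CH2
Empirical-formula mass = 14.03 g/mol; 42 ÷ 14.03 ≈ 3, so the molecular formula is C3H6.

C3H6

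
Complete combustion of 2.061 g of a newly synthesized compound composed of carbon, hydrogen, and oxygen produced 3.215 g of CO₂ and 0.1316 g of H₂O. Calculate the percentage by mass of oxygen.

mol C = 3.215 g CO₂ ÷ 44.009 g/mol = 0.073053 mol
mol H = 2 × 0.1316 g H₂O ÷ 18.015 g/mol = 0.014610 mol
mass O = 2.061 − (0.87744 + 0.014727) = 1.1688 g → mol O = 1.1688 ÷ 15.999 = 0.073056 mol
mass % O = 1.1688 g ÷ 2.061 g × 100%

56.71%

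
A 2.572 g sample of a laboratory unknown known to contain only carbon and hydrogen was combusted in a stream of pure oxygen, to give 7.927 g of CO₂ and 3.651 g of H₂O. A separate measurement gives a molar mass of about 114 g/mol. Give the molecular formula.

mol C = 7.927 g CO₂ ÷ 44.009 g/mol = 0.18012 mol
mol H = 2 × 3.651 g H₂O ÷ 18.015 g/mol = 0.40533 mol
Divide by the smallest (0.18012 mol): C 1.000, H 2.250
Multiplying each by 4 gives whole numbers: C 4.00, H 9.00
Empirical formula: C4H9
Empirical-formula mass = 57.12 g/mol; 114 ÷ 57.12 ≈ 2, so the molecular formula is C8H18.

C8H18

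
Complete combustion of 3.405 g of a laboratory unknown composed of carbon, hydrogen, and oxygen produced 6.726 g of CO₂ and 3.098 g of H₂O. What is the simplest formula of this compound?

C4H9O2

mol C = 6.726 g CO₂ ÷ 44.009 g/mol = 0.15283 mol
mol H = 2 × 3.098 g H₂O ÷ 18.015 g/mol = 0.34394 mol
mass O = 3.405 − (1.8357 + 0.34669) = 1.2226 g → mol O = 1.2226 ÷ 15.999 = 0.076420 mol
Divide by the smallest (0.076420 mol): C 2.000, H 4.501, O 1.000
Multiplying each by 2 gives whole numbers: C 4.00, H 9.00, O 2.00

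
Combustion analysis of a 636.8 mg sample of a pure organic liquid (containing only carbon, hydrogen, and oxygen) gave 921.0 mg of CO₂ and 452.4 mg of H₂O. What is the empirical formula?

C5H12O5

mol C = 0.9210 g CO₂ ÷ 44.009 g/mol = 0.020928 mol
mol H = 2 × 0.4524 g H₂O ÷ 18.015 g/mol = 0.050225 mol
mass O = 0.6368 − (0.25136 + 0.050627) = 0.33481 g → mol O = 0.33481 ÷ 15.999 = 0.020927 mol
Divide by the smallest (0.020927 mol): C 1.000, H 2.400, O 1.000
Multiplying each by 5 gives whole numbers: C 5.00, H 12.00, O 5.00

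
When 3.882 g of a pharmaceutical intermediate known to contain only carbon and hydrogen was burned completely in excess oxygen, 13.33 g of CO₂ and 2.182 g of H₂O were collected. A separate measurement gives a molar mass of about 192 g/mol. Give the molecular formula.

C15H12

mol C = 13.33 g CO₂ ÷ 44.009 g/mol = 0.30289 mol
mol H = 2 × 2.182 g H₂O ÷ 18.015 g/mol = 0.24224 mol
Divide by the smallest (0.24224 mol): C 1.250, H 1.000
Multiplying each by 4 gives whole numbers: C 5.00, H 4.00
Empirical formula: C5H4
Empirical-formula mass = 64.09 g/mol; 192 ÷ 64.09 ≈ 3, so the molecular formula is C15H12.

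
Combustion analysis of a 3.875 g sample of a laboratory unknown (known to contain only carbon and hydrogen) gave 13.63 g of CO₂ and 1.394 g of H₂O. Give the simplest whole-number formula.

mol C = 13.63 g CO₂ ÷ 44.009 g/mol = 0.30971 mol
mol H = 2 × 1.394 g H₂O ÷ 18.015 g/mol = 0.15476 mol
Divide by the smallest (0.15476 mol): C 2.001, H 1.000

C2H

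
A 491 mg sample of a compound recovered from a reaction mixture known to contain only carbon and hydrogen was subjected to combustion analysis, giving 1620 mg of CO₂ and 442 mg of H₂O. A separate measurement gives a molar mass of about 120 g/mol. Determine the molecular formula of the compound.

C9H12

mol C = 1.62 g CO₂ ÷ 44.009 g/mol = 0.03681 mol
mol H = 2 × 0.442 g H₂O ÷ 18.015 g/mol = 0.04907 mol
Divide by the smallest (0.03681 mol): C 1.000, H 1.333
Multiplying each by 3 gives whole numbers: C 3.00, H 4.00
Empirical formula: C3H4
Empirical-formula mass = 40.06 g/mol; 120 ÷ 40.06 ≈ 3, so the molecular formula is C9H12.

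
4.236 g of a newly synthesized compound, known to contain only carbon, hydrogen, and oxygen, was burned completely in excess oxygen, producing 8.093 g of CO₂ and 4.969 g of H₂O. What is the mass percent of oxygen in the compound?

mol C = 8.093 g CO₂ ÷ 44.009 g/mol = 0.18389 mol
mol H = 2 × 4.969 g H₂O ÷ 18.015 g/mol = 0.55165 mol
mass O = 4.236 − (2.2088 + 0.55606) = 1.4712 g → mol O = 1.4712 ÷ 15.999 = 0.091955 mol
mass % O = 1.4712 g ÷ 4.236 g × 100%

34.73%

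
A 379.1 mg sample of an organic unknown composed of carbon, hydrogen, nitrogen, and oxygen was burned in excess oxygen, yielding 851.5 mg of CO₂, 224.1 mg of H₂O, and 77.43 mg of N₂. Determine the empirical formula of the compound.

C7H9N2O

mol C = 0.8515 g CO₂ ÷ 44.009 g/mol = 0.019348 mol
mol H = 2 × 0.2241 g H₂O ÷ 18.015 g/mol = 0.024879 mol
mol N = 2 × 0.07743 g N₂ ÷ 28.014 g/mol = 0.0055280 mol
mass O = 0.3791 − (0.23239 + 0.025078 + 0.077430) = 0.044199 g → mol O = 0.044199 ÷ 15.999 = 0.0027626 mol
Divide by the smallest (0.0027626 mol): C 7.004, H 9.006, N 2.001, O 1.000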